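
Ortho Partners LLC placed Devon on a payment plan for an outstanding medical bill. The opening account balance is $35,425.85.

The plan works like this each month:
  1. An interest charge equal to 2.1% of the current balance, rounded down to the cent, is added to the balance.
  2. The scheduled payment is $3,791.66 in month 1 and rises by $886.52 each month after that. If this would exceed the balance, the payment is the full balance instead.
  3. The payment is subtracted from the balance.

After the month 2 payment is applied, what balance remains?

$28,379.89

Month 1: opening $35,425.85; interest $743.94 → $36,169.79; payment $3,791.66; balance $32,378.13
Month 2: opening $32,378.13; interest $679.94 → $33,058.07; payment $4,678.18; balance $28,379.89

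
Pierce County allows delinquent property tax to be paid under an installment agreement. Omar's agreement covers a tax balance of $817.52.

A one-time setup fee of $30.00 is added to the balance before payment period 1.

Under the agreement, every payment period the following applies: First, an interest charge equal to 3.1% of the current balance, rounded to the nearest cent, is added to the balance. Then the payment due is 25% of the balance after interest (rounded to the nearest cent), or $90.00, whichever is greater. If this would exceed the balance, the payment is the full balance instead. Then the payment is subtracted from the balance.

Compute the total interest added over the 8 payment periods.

$96.71

Payment period 1: $847.52 +$26.27 interest = $873.79; pay $218.45 → $655.34
Payment period 2: $655.34 +$20.32 interest = $675.66; pay $168.92 → $506.74
Payment period 3: $506.74 +$15.71 interest = $522.45; pay $130.61 → $391.84
Payment period 4: $391.84 +$12.15 interest = $403.99; pay $101.00 → $302.99
Payment period 5: $302.99 +$9.39 interest = $312.38; pay $90.00 → $222.38
Payment period 6: $222.38 +$6.89 interest = $229.27; pay $90.00 → $139.27
Payment period 7: $139.27 +$4.32 interest = $143.59; pay $90.00 → $53.59
Payment period 8: $53.59 +$1.66 interest = $55.25; pay $55.25 → $0.00
Total interest: $26.27 + $20.32 + $15.71 + $12.15 + $9.39 + $6.89 + $4.32 + $1.66 = $96.71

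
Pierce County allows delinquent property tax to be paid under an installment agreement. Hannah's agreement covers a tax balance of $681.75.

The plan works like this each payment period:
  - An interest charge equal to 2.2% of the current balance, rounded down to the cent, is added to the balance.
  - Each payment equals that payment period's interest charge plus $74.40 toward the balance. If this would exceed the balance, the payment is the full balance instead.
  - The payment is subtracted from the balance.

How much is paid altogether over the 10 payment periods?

Payment period 1: opening $681.75; interest $14.99 → $696.74; payment $89.39; balance $607.35
Payment period 2: opening $607.35; interest $13.36 → $620.71; payment $87.76; balance $532.95
Payment period 3: opening $532.95; interest $11.72 → $544.67; payment $86.12; balance $458.55
Payment period 4: opening $458.55; interest $10.08 → $468.63; payment $84.48; balance $384.15
Payment period 5: opening $384.15; interest $8.45 → $392.60; payment $82.85; balance $309.75
Payment period 6: opening $309.75; interest $6.81 → $316.56; payment $81.21; balance $235.35
Payment period 7: opening $235.35; interest $5.17 → $240.52; payment $79.57; balance $160.95
Payment period 8: opening $160.95; interest $3.54 → $164.49; payment $77.94; balance $86.55
Payment period 9: opening $86.55; interest $1.90 → $88.45; payment $76.30; balance $12.15
Payment period 10: opening $12.15; interest $0.26 → $12.41; payment $12.41; balance $0.00
Total paid: $758.03

$758.03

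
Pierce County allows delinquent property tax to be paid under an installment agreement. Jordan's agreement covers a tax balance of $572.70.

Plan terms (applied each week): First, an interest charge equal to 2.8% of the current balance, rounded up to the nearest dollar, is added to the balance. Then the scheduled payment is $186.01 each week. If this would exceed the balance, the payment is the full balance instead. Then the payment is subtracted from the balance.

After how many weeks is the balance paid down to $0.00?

4

Week 1: opening $572.70; interest $17.00 → $589.70; payment $186.01; balance $403.69
Week 2: opening $403.69; interest $12.00 → $415.69; payment $186.01; balance $229.68
Week 3: opening $229.68; interest $7.00 → $236.68; payment $186.01; balance $50.67
Week 4: opening $50.67; interest $2.00 → $52.67; payment $52.67; balance $0.00
Balance reaches $0.00 in week 4.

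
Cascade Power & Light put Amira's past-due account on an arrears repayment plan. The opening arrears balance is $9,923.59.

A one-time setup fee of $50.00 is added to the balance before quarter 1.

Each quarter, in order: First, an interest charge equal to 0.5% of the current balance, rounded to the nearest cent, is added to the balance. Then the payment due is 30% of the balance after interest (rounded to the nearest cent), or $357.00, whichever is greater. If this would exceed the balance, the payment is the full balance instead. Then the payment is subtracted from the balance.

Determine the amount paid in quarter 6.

$518.15

Quarter 1: opening $9,973.59; interest $49.87 → $10,023.46; payment $3,007.04; balance $7,016.42
Quarter 2: opening $7,016.42; interest $35.08 → $7,051.50; payment $2,115.45; balance $4,936.05
Quarter 3: opening $4,936.05; interest $24.68 → $4,960.73; payment $1,488.22; balance $3,472.51
Quarter 4: opening $3,472.51; interest $17.36 → $3,489.87; payment $1,046.96; balance $2,442.91
Quarter 5: opening $2,442.91; interest $12.21 → $2,455.12; payment $736.54; balance $1,718.58
Quarter 6: opening $1,718.58; interest $8.59 → $1,727.17; payment $518.15; balance $1,209.02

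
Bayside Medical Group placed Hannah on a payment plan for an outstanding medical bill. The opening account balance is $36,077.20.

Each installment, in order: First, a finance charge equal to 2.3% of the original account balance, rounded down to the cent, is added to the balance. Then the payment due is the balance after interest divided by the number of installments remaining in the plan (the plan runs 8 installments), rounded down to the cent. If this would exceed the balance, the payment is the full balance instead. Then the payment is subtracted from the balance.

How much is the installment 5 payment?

# | Opening | Interest | Payment | End bal
1 | $36,077.20 | $829.77 | $4,613.37 | $32,293.60
2 | $32,293.60 | $829.77 | $4,731.91 | $28,391.46
3 | $28,391.46 | $829.77 | $4,870.20 | $24,351.03
4 | $24,351.03 | $829.77 | $5,036.16 | $20,144.64
5 | $20,144.64 | $829.77 | $5,243.60 | $15,730.81

$5,243.60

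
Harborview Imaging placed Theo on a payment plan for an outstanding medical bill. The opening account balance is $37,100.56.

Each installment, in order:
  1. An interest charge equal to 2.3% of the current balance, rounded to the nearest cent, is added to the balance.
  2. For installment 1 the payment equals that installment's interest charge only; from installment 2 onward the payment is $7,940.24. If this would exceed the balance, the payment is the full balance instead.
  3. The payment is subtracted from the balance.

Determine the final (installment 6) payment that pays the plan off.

$7,938.24

Installment 1: opening $37,100.56; interest $853.31 → $37,953.87; payment $853.31; balance $37,100.56
Installment 2: opening $37,100.56; interest $853.31 → $37,953.87; payment $7,940.24; balance $30,013.63
Installment 3: opening $30,013.63; interest $690.31 → $30,703.94; payment $7,940.24; balance $22,763.70
Installment 4: opening $22,763.70; interest $523.57 → $23,287.27; payment $7,940.24; balance $15,347.03
Installment 5: opening $15,347.03; interest $352.98 → $15,700.01; payment $7,940.24; balance $7,759.77
Installment 6: opening $7,759.77; interest $178.47 → $7,938.24; payment $7,938.24; balance $0.00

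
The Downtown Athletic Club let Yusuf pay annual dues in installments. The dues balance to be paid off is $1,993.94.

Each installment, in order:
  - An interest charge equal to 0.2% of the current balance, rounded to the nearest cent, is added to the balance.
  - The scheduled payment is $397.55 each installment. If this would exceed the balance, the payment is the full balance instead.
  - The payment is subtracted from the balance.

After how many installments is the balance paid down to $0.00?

6

Installment 1: opening $1,993.94; interest $3.99 → $1,997.93; payment $397.55; balance $1,600.38
Installment 2: opening $1,600.38; interest $3.20 → $1,603.58; payment $397.55; balance $1,206.03
Installment 3: opening $1,206.03; interest $2.41 → $1,208.44; payment $397.55; balance $810.89
Installment 4: opening $810.89; interest $1.62 → $812.51; payment $397.55; balance $414.96
Installment 5: opening $414.96; interest $0.83 → $415.79; payment $397.55; balance $18.24
Installment 6: opening $18.24; interest $0.04 → $18.28; payment $18.28; balance $0.00
Balance reaches $0.00 in installment 6.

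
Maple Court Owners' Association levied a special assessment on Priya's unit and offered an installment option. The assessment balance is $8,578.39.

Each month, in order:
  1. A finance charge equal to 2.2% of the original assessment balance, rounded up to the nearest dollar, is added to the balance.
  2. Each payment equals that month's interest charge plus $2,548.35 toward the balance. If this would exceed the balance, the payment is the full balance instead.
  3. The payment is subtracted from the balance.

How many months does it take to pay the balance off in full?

4

Month 1: $8,578.39 +$189.00 interest = $8,767.39; pay $2,737.35 → $6,030.04
Month 2: $6,030.04 +$189.00 interest = $6,219.04; pay $2,737.35 → $3,481.69
Month 3: $3,481.69 +$189.00 interest = $3,670.69; pay $2,737.35 → $933.34
Month 4: $933.34 +$189.00 interest = $1,122.34; pay $1,122.34 → $0.00
Balance reaches $0.00 in month 4.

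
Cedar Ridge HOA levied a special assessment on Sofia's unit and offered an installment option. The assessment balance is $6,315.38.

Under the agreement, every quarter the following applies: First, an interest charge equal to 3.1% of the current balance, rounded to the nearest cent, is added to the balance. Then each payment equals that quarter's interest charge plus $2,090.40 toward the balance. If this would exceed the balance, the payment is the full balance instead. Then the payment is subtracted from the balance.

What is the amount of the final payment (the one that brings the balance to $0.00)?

$45.55

# | Opening | Interest | Payment | End bal
1 | $6,315.38 | $195.78 | $2,286.18 | $4,224.98
2 | $4,224.98 | $130.97 | $2,221.37 | $2,134.58
3 | $2,134.58 | $66.17 | $2,156.57 | $44.18
4 | $44.18 | $1.37 | $45.55 | $0.00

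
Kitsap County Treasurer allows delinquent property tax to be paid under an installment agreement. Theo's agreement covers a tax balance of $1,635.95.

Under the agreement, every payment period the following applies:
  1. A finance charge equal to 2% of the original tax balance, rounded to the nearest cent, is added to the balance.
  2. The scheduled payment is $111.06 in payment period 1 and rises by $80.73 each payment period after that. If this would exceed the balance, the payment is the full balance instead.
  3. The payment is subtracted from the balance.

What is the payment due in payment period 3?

# | Opening | Interest | Payment | End bal
1 | $1,635.95 | $32.72 | $111.06 | $1,557.61
2 | $1,557.61 | $32.72 | $191.79 | $1,398.54
3 | $1,398.54 | $32.72 | $272.52 | $1,158.74

$272.52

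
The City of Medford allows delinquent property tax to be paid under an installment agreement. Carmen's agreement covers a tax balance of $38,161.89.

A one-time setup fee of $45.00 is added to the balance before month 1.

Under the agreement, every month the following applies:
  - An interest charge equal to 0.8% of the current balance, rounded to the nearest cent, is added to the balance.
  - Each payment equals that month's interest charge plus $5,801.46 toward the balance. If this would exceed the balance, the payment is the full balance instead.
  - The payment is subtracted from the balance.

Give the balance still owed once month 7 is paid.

$0.00

Month 1: $38,206.89 +$305.66 interest = $38,512.55; pay $6,107.12 → $32,405.43
Month 2: $32,405.43 +$259.24 interest = $32,664.67; pay $6,060.70 → $26,603.97
Month 3: $26,603.97 +$212.83 interest = $26,816.80; pay $6,014.29 → $20,802.51
Month 4: $20,802.51 +$166.42 interest = $20,968.93; pay $5,967.88 → $15,001.05
Month 5: $15,001.05 +$120.01 interest = $15,121.06; pay $5,921.47 → $9,199.59
Month 6: $9,199.59 +$73.60 interest = $9,273.19; pay $5,875.06 → $3,398.13
Month 7: $3,398.13 +$27.19 interest = $3,425.32; pay $3,425.32 → $0.00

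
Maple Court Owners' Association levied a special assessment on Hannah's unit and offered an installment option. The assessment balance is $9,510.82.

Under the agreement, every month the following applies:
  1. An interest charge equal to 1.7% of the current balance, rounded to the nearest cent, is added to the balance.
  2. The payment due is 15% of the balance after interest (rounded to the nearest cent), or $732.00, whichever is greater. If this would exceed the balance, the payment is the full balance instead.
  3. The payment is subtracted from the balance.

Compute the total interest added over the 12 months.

$923.16

# | Opening | Interest | Payment | End bal
1 | $9,510.82 | $161.68 | $1,450.88 | $8,221.62
2 | $8,221.62 | $139.77 | $1,254.21 | $7,107.18
3 | $7,107.18 | $120.82 | $1,084.20 | $6,143.80
4 | $6,143.80 | $104.44 | $937.24 | $5,311.00
5 | $5,311.00 | $90.29 | $810.19 | $4,591.10
6 | $4,591.10 | $78.05 | $732.00 | $3,937.15
7 | $3,937.15 | $66.93 | $732.00 | $3,272.08
8 | $3,272.08 | $55.63 | $732.00 | $2,595.71
9 | $2,595.71 | $44.13 | $732.00 | $1,907.84
10 | $1,907.84 | $32.43 | $732.00 | $1,208.27
11 | $1,208.27 | $20.54 | $732.00 | $496.81
12 | $496.81 | $8.45 | $505.26 | $0.00
Total interest: $161.68 + $139.77 + $120.82 + $104.44 + $90.29 + $78.05 + $66.93 + $55.63 + $44.13 + $32.43 + $20.54 + $8.45 = $923.16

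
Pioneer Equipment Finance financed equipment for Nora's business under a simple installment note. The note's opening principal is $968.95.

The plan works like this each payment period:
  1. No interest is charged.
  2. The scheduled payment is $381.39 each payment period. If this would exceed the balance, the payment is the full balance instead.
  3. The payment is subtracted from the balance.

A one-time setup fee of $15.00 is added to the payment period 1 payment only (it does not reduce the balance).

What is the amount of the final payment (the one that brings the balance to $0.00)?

Payment period 1: opening $968.95; payment $381.39 (+ $15.00 fee); balance $587.56
Payment period 2: opening $587.56; payment $381.39; balance $206.17
Payment period 3: opening $206.17; payment $206.17; balance $0.00

$206.17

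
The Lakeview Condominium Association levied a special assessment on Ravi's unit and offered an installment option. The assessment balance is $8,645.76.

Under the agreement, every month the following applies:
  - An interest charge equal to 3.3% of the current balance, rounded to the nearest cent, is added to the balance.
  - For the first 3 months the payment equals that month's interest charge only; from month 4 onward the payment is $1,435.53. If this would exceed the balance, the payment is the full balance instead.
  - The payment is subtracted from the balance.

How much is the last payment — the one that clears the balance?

$1,187.33

Month 1: opening $8,645.76; interest $285.31 → $8,931.07; payment $285.31; balance $8,645.76
Month 2: opening $8,645.76; interest $285.31 → $8,931.07; payment $285.31; balance $8,645.76
Month 3: opening $8,645.76; interest $285.31 → $8,931.07; payment $285.31; balance $8,645.76
Month 4: opening $8,645.76; interest $285.31 → $8,931.07; payment $1,435.53; balance $7,495.54
Month 5: opening $7,495.54; interest $247.35 → $7,742.89; payment $1,435.53; balance $6,307.36
Month 6: opening $6,307.36; interest $208.14 → $6,515.50; payment $1,435.53; balance $5,079.97
Month 7: opening $5,079.97; interest $167.64 → $5,247.61; payment $1,435.53; balance $3,812.08
Month 8: opening $3,812.08; interest $125.80 → $3,937.88; payment $1,435.53; balance $2,502.35
Month 9: opening $2,502.35; interest $82.58 → $2,584.93; payment $1,435.53; balance $1,149.40
Month 10: opening $1,149.40; interest $37.93 → $1,187.33; payment $1,187.33; balance $0.00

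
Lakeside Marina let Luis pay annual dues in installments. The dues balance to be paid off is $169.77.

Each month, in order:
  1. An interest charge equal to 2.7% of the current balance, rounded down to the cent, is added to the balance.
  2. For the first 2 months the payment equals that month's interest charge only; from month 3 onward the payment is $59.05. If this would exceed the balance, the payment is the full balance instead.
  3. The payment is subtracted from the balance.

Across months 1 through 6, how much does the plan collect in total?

Month 1: opening $169.77; interest $4.58 → $174.35; payment $4.58; balance $169.77
Month 2: opening $169.77; interest $4.58 → $174.35; payment $4.58; balance $169.77
Month 3: opening $169.77; interest $4.58 → $174.35; payment $59.05; balance $115.30
Month 4: opening $115.30; interest $3.11 → $118.41; payment $59.05; balance $59.36
Month 5: opening $59.36; interest $1.60 → $60.96; payment $59.05; balance $1.91
Month 6: opening $1.91; interest $0.05 → $1.96; payment $1.96; balance $0.00
Total paid: $188.27

$188.27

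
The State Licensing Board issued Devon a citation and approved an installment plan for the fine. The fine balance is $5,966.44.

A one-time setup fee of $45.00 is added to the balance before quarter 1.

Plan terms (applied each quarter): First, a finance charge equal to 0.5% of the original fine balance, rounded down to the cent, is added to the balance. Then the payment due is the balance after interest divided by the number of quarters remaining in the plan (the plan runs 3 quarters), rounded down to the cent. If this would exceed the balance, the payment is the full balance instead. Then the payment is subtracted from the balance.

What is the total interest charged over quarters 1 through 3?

$89.49

# | Opening | Interest | Payment | End bal
1 | $6,011.44 | $29.83 | $2,013.75 | $4,027.52
2 | $4,027.52 | $29.83 | $2,028.67 | $2,028.68
3 | $2,028.68 | $29.83 | $2,058.51 | $0.00
Total interest: $29.83 + $29.83 + $29.83 = $89.49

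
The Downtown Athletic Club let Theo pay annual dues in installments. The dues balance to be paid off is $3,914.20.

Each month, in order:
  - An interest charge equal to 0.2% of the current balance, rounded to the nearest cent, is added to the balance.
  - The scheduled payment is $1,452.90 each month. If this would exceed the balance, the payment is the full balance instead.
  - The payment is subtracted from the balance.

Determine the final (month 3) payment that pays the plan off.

Month 1: opening $3,914.20; interest $7.83 → $3,922.03; payment $1,452.90; balance $2,469.13
Month 2: opening $2,469.13; interest $4.94 → $2,474.07; payment $1,452.90; balance $1,021.17
Month 3: opening $1,021.17; interest $2.04 → $1,023.21; payment $1,023.21; balance $0.00

$1,023.21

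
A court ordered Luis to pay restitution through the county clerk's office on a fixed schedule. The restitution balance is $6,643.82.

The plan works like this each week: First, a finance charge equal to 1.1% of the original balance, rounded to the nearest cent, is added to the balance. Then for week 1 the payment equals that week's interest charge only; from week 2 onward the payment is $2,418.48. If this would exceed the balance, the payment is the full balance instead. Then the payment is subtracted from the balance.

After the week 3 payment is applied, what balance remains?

Week 1: opening $6,643.82; interest $73.08 → $6,716.90; payment $73.08; balance $6,643.82
Week 2: opening $6,643.82; interest $73.08 → $6,716.90; payment $2,418.48; balance $4,298.42
Week 3: opening $4,298.42; interest $73.08 → $4,371.50; payment $2,418.48; balance $1,953.02

$1,953.02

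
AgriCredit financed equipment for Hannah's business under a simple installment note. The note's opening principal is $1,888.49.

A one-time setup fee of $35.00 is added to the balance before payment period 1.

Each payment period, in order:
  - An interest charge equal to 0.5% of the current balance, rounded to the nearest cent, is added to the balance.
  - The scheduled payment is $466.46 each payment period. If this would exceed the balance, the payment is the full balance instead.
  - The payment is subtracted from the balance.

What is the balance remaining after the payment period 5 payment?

Payment period 1: opening $1,923.49; interest $9.62 → $1,933.11; payment $466.46; balance $1,466.65
Payment period 2: opening $1,466.65; interest $7.33 → $1,473.98; payment $466.46; balance $1,007.52
Payment period 3: opening $1,007.52; interest $5.04 → $1,012.56; payment $466.46; balance $546.10
Payment period 4: opening $546.10; interest $2.73 → $548.83; payment $466.46; balance $82.37
Payment period 5: opening $82.37; interest $0.41 → $82.78; payment $82.78; balance $0.00

$0.00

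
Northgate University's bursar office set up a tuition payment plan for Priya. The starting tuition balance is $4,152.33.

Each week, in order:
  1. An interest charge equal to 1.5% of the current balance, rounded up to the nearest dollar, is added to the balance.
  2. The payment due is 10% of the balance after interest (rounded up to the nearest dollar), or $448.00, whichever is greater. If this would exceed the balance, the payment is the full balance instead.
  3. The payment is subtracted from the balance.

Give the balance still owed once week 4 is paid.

$2,576.33

Week 1: opening $4,152.33; interest $63.00 → $4,215.33; payment $448.00; balance $3,767.33
Week 2: opening $3,767.33; interest $57.00 → $3,824.33; payment $448.00; balance $3,376.33
Week 3: opening $3,376.33; interest $51.00 → $3,427.33; payment $448.00; balance $2,979.33
Week 4: opening $2,979.33; interest $45.00 → $3,024.33; payment $448.00; balance $2,576.33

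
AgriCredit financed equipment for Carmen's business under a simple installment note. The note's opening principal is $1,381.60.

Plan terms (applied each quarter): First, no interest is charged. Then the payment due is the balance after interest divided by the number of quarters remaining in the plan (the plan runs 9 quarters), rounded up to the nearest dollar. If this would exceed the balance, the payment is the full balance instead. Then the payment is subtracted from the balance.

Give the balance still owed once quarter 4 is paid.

$765.60

# | Opening | Payment | End bal
1 | $1,381.60 | $154.00 | $1,227.60
2 | $1,227.60 | $154.00 | $1,073.60
3 | $1,073.60 | $154.00 | $919.60
4 | $919.60 | $154.00 | $765.60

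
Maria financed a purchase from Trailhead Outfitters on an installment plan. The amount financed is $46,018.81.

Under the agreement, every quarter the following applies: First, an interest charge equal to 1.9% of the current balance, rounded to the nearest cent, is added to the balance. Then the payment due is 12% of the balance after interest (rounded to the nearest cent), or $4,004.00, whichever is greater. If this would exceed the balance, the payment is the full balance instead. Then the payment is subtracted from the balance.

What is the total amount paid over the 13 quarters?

$51,639.56

Quarter 1: opening $46,018.81; interest $874.36 → $46,893.17; payment $5,627.18; balance $41,265.99
Quarter 2: opening $41,265.99; interest $784.05 → $42,050.04; payment $5,046.00; balance $37,004.04
Quarter 3: opening $37,004.04; interest $703.08 → $37,707.12; payment $4,524.85; balance $33,182.27
Quarter 4: opening $33,182.27; interest $630.46 → $33,812.73; payment $4,057.53; balance $29,755.20
Quarter 5: opening $29,755.20; interest $565.35 → $30,320.55; payment $4,004.00; balance $26,316.55
Quarter 6: opening $26,316.55; interest $500.01 → $26,816.56; payment $4,004.00; balance $22,812.56
Quarter 7: opening $22,812.56; interest $433.44 → $23,246.00; payment $4,004.00; balance $19,242.00
Quarter 8: opening $19,242.00; interest $365.60 → $19,607.60; payment $4,004.00; balance $15,603.60
Quarter 9: opening $15,603.60; interest $296.47 → $15,900.07; payment $4,004.00; balance $11,896.07
Quarter 10: opening $11,896.07; interest $226.03 → $12,122.10; payment $4,004.00; balance $8,118.10
Quarter 11: opening $8,118.10; interest $154.24 → $8,272.34; payment $4,004.00; balance $4,268.34
Quarter 12: opening $4,268.34; interest $81.10 → $4,349.44; payment $4,004.00; balance $345.44
Quarter 13: opening $345.44; interest $6.56 → $352.00; payment $352.00; balance $0.00
Total paid: $51,639.56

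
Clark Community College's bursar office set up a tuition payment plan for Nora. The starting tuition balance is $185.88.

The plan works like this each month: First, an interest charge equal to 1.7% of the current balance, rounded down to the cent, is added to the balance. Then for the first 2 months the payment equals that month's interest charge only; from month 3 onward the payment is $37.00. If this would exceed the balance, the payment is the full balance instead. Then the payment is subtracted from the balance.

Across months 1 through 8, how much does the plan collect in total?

Month 1: $185.88 +$3.15 interest = $189.03; pay $3.15 → $185.88
Month 2: $185.88 +$3.15 interest = $189.03; pay $3.15 → $185.88
Month 3: $185.88 +$3.15 interest = $189.03; pay $37.00 → $152.03
Month 4: $152.03 +$2.58 interest = $154.61; pay $37.00 → $117.61
Month 5: $117.61 +$1.99 interest = $119.60; pay $37.00 → $82.60
Month 6: $82.60 +$1.40 interest = $84.00; pay $37.00 → $47.00
Month 7: $47.00 +$0.79 interest = $47.79; pay $37.00 → $10.79
Month 8: $10.79 +$0.18 interest = $10.97; pay $10.97 → $0.00
Total paid: $202.27

$202.27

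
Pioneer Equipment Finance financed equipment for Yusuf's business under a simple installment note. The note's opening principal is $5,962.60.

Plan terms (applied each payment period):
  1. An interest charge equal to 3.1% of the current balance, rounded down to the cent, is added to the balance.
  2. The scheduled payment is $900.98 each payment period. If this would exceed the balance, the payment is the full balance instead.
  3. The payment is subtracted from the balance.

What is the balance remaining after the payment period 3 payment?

$3,746.89

Payment period 1: $5,962.60 +$184.84 interest = $6,147.44; pay $900.98 → $5,246.46
Payment period 2: $5,246.46 +$162.64 interest = $5,409.10; pay $900.98 → $4,508.12
Payment period 3: $4,508.12 +$139.75 interest = $4,647.87; pay $900.98 → $3,746.89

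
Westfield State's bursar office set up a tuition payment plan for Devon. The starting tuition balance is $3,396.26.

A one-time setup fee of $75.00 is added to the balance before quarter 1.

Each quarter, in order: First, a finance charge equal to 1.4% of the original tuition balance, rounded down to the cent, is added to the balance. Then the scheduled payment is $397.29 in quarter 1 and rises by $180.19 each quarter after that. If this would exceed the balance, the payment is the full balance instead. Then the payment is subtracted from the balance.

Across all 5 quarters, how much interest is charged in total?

$237.70

Quarter 1: opening $3,471.26; interest $47.54 → $3,518.80; payment $397.29; balance $3,121.51
Quarter 2: opening $3,121.51; interest $47.54 → $3,169.05; payment $577.48; balance $2,591.57
Quarter 3: opening $2,591.57; interest $47.54 → $2,639.11; payment $757.67; balance $1,881.44
Quarter 4: opening $1,881.44; interest $47.54 → $1,928.98; payment $937.86; balance $991.12
Quarter 5: opening $991.12; interest $47.54 → $1,038.66; payment $1,038.66; balance $0.00
Total interest: $47.54 + $47.54 + $47.54 + $47.54 + $47.54 = $237.70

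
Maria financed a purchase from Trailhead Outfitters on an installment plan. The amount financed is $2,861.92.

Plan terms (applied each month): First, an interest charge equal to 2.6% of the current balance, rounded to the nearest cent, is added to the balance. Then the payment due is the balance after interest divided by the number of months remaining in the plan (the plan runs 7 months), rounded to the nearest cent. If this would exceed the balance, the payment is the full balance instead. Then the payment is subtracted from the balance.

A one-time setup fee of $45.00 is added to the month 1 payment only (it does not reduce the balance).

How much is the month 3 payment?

# | Opening | Interest | Payment | Fee | End bal
1 | $2,861.92 | $74.41 | $419.48 | $45.00 | $2,516.85
2 | $2,516.85 | $65.44 | $430.38 | — | $2,151.91
3 | $2,151.91 | $55.95 | $441.57 | — | $1,766.29

$441.57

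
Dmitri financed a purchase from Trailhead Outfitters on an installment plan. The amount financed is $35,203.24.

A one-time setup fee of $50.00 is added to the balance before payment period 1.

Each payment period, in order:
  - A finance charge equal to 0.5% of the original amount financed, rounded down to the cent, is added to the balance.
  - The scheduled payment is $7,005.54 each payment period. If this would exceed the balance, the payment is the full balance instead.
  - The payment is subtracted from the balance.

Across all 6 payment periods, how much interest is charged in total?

$1,056.06

Payment period 1: $35,253.24 +$176.01 interest = $35,429.25; pay $7,005.54 → $28,423.71
Payment period 2: $28,423.71 +$176.01 interest = $28,599.72; pay $7,005.54 → $21,594.18
Payment period 3: $21,594.18 +$176.01 interest = $21,770.19; pay $7,005.54 → $14,764.65
Payment period 4: $14,764.65 +$176.01 interest = $14,940.66; pay $7,005.54 → $7,935.12
Payment period 5: $7,935.12 +$176.01 interest = $8,111.13; pay $7,005.54 → $1,105.59
Payment period 6: $1,105.59 +$176.01 interest = $1,281.60; pay $1,281.60 → $0.00
Total interest: $176.01 + $176.01 + $176.01 + $176.01 + $176.01 + $176.01 = $1,056.06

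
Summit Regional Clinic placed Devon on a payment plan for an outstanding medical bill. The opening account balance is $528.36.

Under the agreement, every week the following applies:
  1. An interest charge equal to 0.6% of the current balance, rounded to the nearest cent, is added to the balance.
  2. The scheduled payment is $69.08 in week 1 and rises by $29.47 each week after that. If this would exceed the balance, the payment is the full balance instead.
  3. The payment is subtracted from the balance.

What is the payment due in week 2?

# | Opening | Interest | Payment | End bal
1 | $528.36 | $3.17 | $69.08 | $462.45
2 | $462.45 | $2.77 | $98.55 | $366.67

$98.55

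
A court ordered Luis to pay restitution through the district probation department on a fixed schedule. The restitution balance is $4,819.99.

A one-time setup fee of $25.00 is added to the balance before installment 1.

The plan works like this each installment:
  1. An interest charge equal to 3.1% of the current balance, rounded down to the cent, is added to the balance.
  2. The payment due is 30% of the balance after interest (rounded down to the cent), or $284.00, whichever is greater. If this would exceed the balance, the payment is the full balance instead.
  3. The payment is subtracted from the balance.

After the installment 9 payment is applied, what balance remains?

$0.00

Installment 1: $4,844.99 +$150.19 interest = $4,995.18; pay $1,498.55 → $3,496.63
Installment 2: $3,496.63 +$108.39 interest = $3,605.02; pay $1,081.50 → $2,523.52
Installment 3: $2,523.52 +$78.22 interest = $2,601.74; pay $780.52 → $1,821.22
Installment 4: $1,821.22 +$56.45 interest = $1,877.67; pay $563.30 → $1,314.37
Installment 5: $1,314.37 +$40.74 interest = $1,355.11; pay $406.53 → $948.58
Installment 6: $948.58 +$29.40 interest = $977.98; pay $293.39 → $684.59
Installment 7: $684.59 +$21.22 interest = $705.81; pay $284.00 → $421.81
Installment 8: $421.81 +$13.07 interest = $434.88; pay $284.00 → $150.88
Installment 9: $150.88 +$4.67 interest = $155.55; pay $155.55 → $0.00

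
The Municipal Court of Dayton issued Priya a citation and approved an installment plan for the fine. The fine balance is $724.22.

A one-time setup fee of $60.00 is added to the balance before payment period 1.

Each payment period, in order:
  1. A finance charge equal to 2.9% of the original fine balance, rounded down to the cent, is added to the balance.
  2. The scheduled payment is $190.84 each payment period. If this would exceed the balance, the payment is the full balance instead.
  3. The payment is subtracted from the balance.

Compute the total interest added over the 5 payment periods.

$105.00

Payment period 1: opening $784.22; interest $21.00 → $805.22; payment $190.84; balance $614.38
Payment period 2: opening $614.38; interest $21.00 → $635.38; payment $190.84; balance $444.54
Payment period 3: opening $444.54; interest $21.00 → $465.54; payment $190.84; balance $274.70
Payment period 4: opening $274.70; interest $21.00 → $295.70; payment $190.84; balance $104.86
Payment period 5: opening $104.86; interest $21.00 → $125.86; payment $125.86; balance $0.00
Total interest: $21.00 + $21.00 + $21.00 + $21.00 + $21.00 = $105.00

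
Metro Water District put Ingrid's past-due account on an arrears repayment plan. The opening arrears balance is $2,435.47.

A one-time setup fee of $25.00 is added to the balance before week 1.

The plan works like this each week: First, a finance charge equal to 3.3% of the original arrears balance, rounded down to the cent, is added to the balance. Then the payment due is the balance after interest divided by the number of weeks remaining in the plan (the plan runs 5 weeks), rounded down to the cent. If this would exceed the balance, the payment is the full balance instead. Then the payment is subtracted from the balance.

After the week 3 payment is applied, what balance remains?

Week 1: opening $2,460.47; interest $80.37 → $2,540.84; payment $508.16; balance $2,032.68
Week 2: opening $2,032.68; interest $80.37 → $2,113.05; payment $528.26; balance $1,584.79
Week 3: opening $1,584.79; interest $80.37 → $1,665.16; payment $555.05; balance $1,110.11

$1,110.11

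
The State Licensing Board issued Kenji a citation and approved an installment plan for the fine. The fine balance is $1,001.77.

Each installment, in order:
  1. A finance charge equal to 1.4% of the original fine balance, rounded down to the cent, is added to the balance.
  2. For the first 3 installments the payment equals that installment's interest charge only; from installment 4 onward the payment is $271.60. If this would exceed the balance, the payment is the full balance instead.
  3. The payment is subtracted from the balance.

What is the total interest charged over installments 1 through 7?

Installment 1: $1,001.77 +$14.02 interest = $1,015.79; pay $14.02 → $1,001.77
Installment 2: $1,001.77 +$14.02 interest = $1,015.79; pay $14.02 → $1,001.77
Installment 3: $1,001.77 +$14.02 interest = $1,015.79; pay $14.02 → $1,001.77
Installment 4: $1,001.77 +$14.02 interest = $1,015.79; pay $271.60 → $744.19
Installment 5: $744.19 +$14.02 interest = $758.21; pay $271.60 → $486.61
Installment 6: $486.61 +$14.02 interest = $500.63; pay $271.60 → $229.03
Installment 7: $229.03 +$14.02 interest = $243.05; pay $243.05 → $0.00
Total interest: $14.02 + $14.02 + $14.02 + $14.02 + $14.02 + $14.02 + $14.02 = $98.14

$98.14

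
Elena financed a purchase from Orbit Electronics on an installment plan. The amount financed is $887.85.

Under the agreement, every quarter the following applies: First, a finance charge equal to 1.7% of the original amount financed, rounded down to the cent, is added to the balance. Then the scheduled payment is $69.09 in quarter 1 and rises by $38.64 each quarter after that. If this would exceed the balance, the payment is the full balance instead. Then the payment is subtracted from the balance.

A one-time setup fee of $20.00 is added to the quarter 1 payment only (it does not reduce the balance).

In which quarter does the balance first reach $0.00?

Quarter 1: opening $887.85; interest $15.09 → $902.94; payment $69.09 (+ $20.00 fee); balance $833.85
Quarter 2: opening $833.85; interest $15.09 → $848.94; payment $107.73; balance $741.21
Quarter 3: opening $741.21; interest $15.09 → $756.30; payment $146.37; balance $609.93
Quarter 4: opening $609.93; interest $15.09 → $625.02; payment $185.01; balance $440.01
Quarter 5: opening $440.01; interest $15.09 → $455.10; payment $223.65; balance $231.45
Quarter 6: opening $231.45; interest $15.09 → $246.54; payment $246.54; balance $0.00
Balance reaches $0.00 in quarter 6.

6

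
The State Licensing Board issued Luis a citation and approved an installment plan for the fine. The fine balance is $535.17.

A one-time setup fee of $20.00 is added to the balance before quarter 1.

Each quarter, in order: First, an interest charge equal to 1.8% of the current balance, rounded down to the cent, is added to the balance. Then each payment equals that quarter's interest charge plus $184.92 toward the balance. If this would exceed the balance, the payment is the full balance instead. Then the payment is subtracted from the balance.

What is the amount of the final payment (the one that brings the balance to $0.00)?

$0.41

Quarter 1: $555.17 +$9.99 interest = $565.16; pay $194.91 → $370.25
Quarter 2: $370.25 +$6.66 interest = $376.91; pay $191.58 → $185.33
Quarter 3: $185.33 +$3.33 interest = $188.66; pay $188.25 → $0.41
Quarter 4: $0.41 +$0.00 interest = $0.41; pay $0.41 → $0.00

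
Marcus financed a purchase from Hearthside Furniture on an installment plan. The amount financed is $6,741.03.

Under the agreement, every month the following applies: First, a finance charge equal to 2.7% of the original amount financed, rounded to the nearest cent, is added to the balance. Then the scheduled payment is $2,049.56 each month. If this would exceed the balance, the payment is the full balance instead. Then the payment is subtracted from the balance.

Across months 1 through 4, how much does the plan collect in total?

$7,469.07

# | Opening | Interest | Payment | End bal
1 | $6,741.03 | $182.01 | $2,049.56 | $4,873.48
2 | $4,873.48 | $182.01 | $2,049.56 | $3,005.93
3 | $3,005.93 | $182.01 | $2,049.56 | $1,138.38
4 | $1,138.38 | $182.01 | $1,320.39 | $0.00
Total paid: $7,469.07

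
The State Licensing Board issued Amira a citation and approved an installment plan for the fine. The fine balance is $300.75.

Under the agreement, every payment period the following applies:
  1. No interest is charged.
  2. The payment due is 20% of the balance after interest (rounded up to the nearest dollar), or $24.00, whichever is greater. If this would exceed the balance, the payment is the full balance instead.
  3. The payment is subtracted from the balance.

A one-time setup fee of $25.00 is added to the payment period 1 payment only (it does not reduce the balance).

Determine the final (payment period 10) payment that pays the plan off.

$0.75

# | Opening | Payment | Fee | End bal
1 | $300.75 | $61.00 | $25.00 | $239.75
2 | $239.75 | $48.00 | — | $191.75
3 | $191.75 | $39.00 | — | $152.75
4 | $152.75 | $31.00 | — | $121.75
5 | $121.75 | $25.00 | — | $96.75
6 | $96.75 | $24.00 | — | $72.75
7 | $72.75 | $24.00 | — | $48.75
8 | $48.75 | $24.00 | — | $24.75
9 | $24.75 | $24.00 | — | $0.75
10 | $0.75 | $0.75 | — | $0.00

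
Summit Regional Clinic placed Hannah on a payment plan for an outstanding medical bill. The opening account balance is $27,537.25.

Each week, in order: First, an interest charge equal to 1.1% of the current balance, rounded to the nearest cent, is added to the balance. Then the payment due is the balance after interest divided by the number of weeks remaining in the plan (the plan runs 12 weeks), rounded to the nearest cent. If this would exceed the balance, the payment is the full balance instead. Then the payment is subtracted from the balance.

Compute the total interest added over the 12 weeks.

Week 1: opening $27,537.25; interest $302.91 → $27,840.16; payment $2,320.01; balance $25,520.15
Week 2: opening $25,520.15; interest $280.72 → $25,800.87; payment $2,345.53; balance $23,455.34
Week 3: opening $23,455.34; interest $258.01 → $23,713.35; payment $2,371.34; balance $21,342.01
Week 4: opening $21,342.01; interest $234.76 → $21,576.77; payment $2,397.42; balance $19,179.35
Week 5: opening $19,179.35; interest $210.97 → $19,390.32; payment $2,423.79; balance $16,966.53
Week 6: opening $16,966.53; interest $186.63 → $17,153.16; payment $2,450.45; balance $14,702.71
Week 7: opening $14,702.71; interest $161.73 → $14,864.44; payment $2,477.41; balance $12,387.03
Week 8: opening $12,387.03; interest $136.26 → $12,523.29; payment $2,504.66; balance $10,018.63
Week 9: opening $10,018.63; interest $110.20 → $10,128.83; payment $2,532.21; balance $7,596.62
Week 10: opening $7,596.62; interest $83.56 → $7,680.18; payment $2,560.06; balance $5,120.12
Week 11: opening $5,120.12; interest $56.32 → $5,176.44; payment $2,588.22; balance $2,588.22
Week 12: opening $2,588.22; interest $28.47 → $2,616.69; payment $2,616.69; balance $0.00
Total interest: $302.91 + $280.72 + $258.01 + $234.76 + $210.97 + $186.63 + $161.73 + $136.26 + $110.20 + $83.56 + $56.32 + $28.47 = $2,050.54

$2,050.54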